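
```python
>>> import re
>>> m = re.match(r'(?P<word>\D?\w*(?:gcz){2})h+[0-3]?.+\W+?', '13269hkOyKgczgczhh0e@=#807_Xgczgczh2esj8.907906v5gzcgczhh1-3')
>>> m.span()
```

(0, 59)

This matches optionally a non-digit, then zero or more of a word character, then the literal 'gcz' repeated 2 times (captured as 'word'); then one or more of a literal 'h', then optionally a character in [0-3], then one or more of any character; then one or more of a non-word character (lazy).
`match` is anchored at position 0; if the pattern doesn't fit there, it returns None.
The match spans [0:59] → '13269hkOyKgczgczhh0e@=#807_Xgczgczh2esj8.907906v5gzcgczhh1-'.
Captured: group 1 = '13269hkOyKgczgcz'.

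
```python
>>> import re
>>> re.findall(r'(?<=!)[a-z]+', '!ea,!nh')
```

['ea', 'nh']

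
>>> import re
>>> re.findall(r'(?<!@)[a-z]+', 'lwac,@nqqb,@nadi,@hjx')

['lwac', 'qqb', 'adi', 'jx']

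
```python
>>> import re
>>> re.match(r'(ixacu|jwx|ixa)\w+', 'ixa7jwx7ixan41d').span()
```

(0, 15)

`re.match` only tries the pattern at the start of the string.
The match spans [0:15] → 'ixa7jwx7ixan41d'.
Captured: group 1 = 'ixa'.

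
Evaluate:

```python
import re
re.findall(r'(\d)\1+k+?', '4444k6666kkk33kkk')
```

['4', '6', '3']

The backreference `\1` re-matches whatever the first group consumed, character for character.
Matches: at [0:5] match '4444k', group 1 = '4'; at [5:10] match '6666k', group 1 = '6'; at [12:15] match '33k', group 1 = '3'.
Because there's exactly one group, `findall` drops the full match and keeps group 1 from each hit.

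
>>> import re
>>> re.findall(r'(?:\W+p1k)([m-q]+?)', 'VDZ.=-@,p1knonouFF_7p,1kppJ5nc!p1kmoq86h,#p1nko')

['n', 'm']

This matches one or more of a non-word character, then the literal 'p1k' (non-capturing group); then one or more of a character in [m-q] (lazy) (captured).
Lazy quantifiers expand one character at a time until the remainder of the pattern can match.
Matches: at [3:12] match '.=-@,p1kn', group 1 = 'n'; at [30:35] match '!p1km', group 1 = 'm'.
Because there's exactly one group, `findall` drops the full match and keeps group 1 from each hit.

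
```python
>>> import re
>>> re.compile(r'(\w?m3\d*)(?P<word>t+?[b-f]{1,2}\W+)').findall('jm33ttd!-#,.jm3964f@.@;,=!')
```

Pattern: optionally a word character, then the literal 'm3', then zero or more of a digit (captured); then one or more of a literal 't' (lazy), then 1 to 2 of a character in [b-f], then one or more of a non-word character (captured as 'word').
Walking the string: at [0:12] match 'jm33ttd!-#,.', groups = ('jm33', 'ttd!-#,.').
`findall` packs the 2 group values into a tuple for every match.

[('jm33', 'ttd!-#,.')]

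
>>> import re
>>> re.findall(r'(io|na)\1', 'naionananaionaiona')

A backreference is literal: `\1` must see the identical characters the first group matched.
Walking the string: at [4:8] match 'nana', group 1 = 'na'.
`findall` collects group 1 from the one match (1 total).

['na']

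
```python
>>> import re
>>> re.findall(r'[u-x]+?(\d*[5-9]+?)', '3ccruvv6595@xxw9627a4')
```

['6595', '9627']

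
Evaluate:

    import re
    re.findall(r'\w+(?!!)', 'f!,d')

['d']

A negative assertion filters positions out without eating any characters.
Scanning left to right: at [3:4] → 'd'.
Since nothing is captured, `findall` lists the 1 matched substring directly.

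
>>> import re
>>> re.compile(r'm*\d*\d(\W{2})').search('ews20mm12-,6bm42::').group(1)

This matches zero or more of a literal 'm', then zero or more of a digit, then a digit; then exactly 2 of a non-word character (captured).
`re.search` tries every starting position until one works.
The match spans [5:11] → 'mm12-,'.
Captured: group 1 = '-,'.

'-,'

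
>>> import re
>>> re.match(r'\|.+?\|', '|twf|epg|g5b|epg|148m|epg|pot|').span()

`re.match` only tries the pattern at the start of the string.
The match spans [0:5] → '|twf|'.

(0, 5)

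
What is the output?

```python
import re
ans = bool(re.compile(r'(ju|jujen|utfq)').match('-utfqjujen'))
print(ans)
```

False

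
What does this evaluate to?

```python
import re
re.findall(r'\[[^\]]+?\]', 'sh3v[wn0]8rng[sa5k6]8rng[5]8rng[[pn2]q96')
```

['[wn0]', '[sa5k6]', '[5]', '[[pn2]']

Scanning left to right: at [4:9] → '[wn0]'; at [13:20] → '[sa5k6]'; at [24:27] → '[5]'; at [31:37] → '[[pn2]'.
With no groups in the pattern, `findall` gives back each whole match — 4 here.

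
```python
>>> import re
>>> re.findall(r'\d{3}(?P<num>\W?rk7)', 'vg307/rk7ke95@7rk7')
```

Pattern: exactly 3 of a digit; then optionally a non-word character, then the literal 'rk7' (captured as 'num').
One capturing group, so `findall` returns just the captured substring from the one match — 1 in all.

['/rk7']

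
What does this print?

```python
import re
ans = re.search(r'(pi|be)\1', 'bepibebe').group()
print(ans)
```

bebe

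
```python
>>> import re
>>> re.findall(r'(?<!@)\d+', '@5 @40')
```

`(?!…)`/`(?<!…)` only lets a position through if the neighbouring text does NOT match; no characters are consumed.
Matches: at [5:6] → '0'.
With no groups in the pattern, `findall` gives back each whole match — 1 here.

['0']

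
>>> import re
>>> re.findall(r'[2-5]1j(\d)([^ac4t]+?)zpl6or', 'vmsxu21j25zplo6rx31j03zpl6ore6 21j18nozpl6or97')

This matches a character in [2-5], then the literal '1j'; then a digit (captured); then one or more of any character except [ac4t] (lazy) (captured); then the literal 'zpl', then the literal '6or'.
With the lazy modifier that quantifier settles for the fewest repetitions that let the rest of the pattern succeed (the atoms after it are unaffected and can still be greedy).
Matches: at [5:28] match '21j25zplo6rx31j03zpl6or', groups = ('2', '5zplo6rx31j03'); at [31:44] match '21j18nozpl6or', groups = ('1', '8no').
With 2 capturing groups, `findall` returns a 2-tuple per match.

[('2', '5zplo6rx31j03'), ('1', '8no')]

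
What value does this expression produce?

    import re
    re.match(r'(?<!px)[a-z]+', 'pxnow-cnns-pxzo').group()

'pxnow'

`re.match` only tries the pattern at the start of the string.
The match spans [0:5] → 'pxnow'.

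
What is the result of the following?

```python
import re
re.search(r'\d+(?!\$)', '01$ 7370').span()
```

(0, 1)

A negative assertion filters positions out without eating any characters.
Unlike `match`, `search` isn't anchored — it looks for the pattern anywhere in the string.
The match spans [0:1] → '0'.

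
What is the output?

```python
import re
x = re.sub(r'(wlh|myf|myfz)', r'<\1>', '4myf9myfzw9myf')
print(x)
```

4<myf>9<myf>zw9<myf>

The regex engine tests alternatives in the order written; an earlier branch that matches wins even if a later one would match more.
The replacement refers to a captured group, so each match is rewritten using its own captured text.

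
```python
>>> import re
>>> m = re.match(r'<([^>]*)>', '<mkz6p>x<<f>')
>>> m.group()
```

With `match`, the pattern is implicitly anchored at the beginning.
The match spans [0:7] → '<mkz6p>'.

'<mkz6p>'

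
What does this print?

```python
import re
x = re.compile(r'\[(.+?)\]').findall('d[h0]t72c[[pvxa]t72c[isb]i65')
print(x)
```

['h0', '[pvxa', 'isb']

A `+?`/`*?`/`{m,n}?` starts at its minimum and grows only as far as needed for what follows to match.
Matches: at [1:5] match '[h0]', group 1 = 'h0'; at [9:16] match '[[pvxa]', group 1 = '[pvxa'; at [20:25] match '[isb]', group 1 = 'isb'.
With a single group, `findall` returns only what that group captured — 3 items.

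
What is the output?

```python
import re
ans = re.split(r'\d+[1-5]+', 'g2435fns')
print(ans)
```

Pattern: one or more of a digit; then one or more of a character in [1-5].
Matches to split on: at [1:5] → '2435'.
Splitting on the pattern gives 2 pieces.

['g', 'fns']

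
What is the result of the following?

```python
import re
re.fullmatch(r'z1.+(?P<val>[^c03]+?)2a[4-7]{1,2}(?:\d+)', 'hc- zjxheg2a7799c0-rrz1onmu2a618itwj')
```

None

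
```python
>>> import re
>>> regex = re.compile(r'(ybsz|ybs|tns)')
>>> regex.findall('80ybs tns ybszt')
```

Branches in `(...|...)` are attempted left-to-right; the first branch that allows the whole pattern to succeed is taken.
Scanning left to right: at [2:5] match 'ybs', group 1 = 'ybs'; at [6:9] match 'tns', group 1 = 'tns'; at [10:14] match 'ybsz', group 1 = 'ybsz'.
With a single group, `findall` returns only what that group captured — 3 items.

['ybs', 'tns', 'ybsz']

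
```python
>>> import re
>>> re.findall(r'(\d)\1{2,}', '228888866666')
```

['8', '6']

`\1` is not a pattern — it's the concrete string captured by group 1, re-applied verbatim.
`findall` collects group 1 from each match (2 total).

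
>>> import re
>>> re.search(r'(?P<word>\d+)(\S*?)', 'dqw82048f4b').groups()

('82048', '')

This matches one or more of a digit (captured as 'word'); then zero or more of a non-whitespace character (lazy) (captured).
`search` walks the string left to right and returns the first match it finds.
The match spans [3:8] → '82048'.
Captured: group 1 = '82048', group 2 = ''.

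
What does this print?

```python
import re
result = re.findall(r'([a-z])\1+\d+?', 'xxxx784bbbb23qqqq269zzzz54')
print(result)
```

A backreference is literal: `\1` must see the identical characters the first group matched.
Scanning left to right: at [0:5] match 'xxxx7', group 1 = 'x'; at [7:12] match 'bbbb2', group 1 = 'b'; at [13:18] match 'qqqq2', group 1 = 'q'; at [20:25] match 'zzzz5', group 1 = 'z'.
`findall` collects group 1 from each match (4 total).

['x', 'b', 'q', 'z']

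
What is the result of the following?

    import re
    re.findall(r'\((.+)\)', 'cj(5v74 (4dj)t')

['5v74 (4dj']

Because there's exactly one group, `findall` drops the full match and keeps group 1 from the one hit.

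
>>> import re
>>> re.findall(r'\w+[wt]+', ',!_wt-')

Pattern: one or more of a word character; then one or more of one of [wt].
Scanning left to right: at [2:5] → '_wt'.
`findall` yields the raw match text (1 of them) because the pattern has no groups.

['_wt']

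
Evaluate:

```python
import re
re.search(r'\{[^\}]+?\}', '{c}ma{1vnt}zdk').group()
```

'{c}'

The match spans [0:3] → '{c}'.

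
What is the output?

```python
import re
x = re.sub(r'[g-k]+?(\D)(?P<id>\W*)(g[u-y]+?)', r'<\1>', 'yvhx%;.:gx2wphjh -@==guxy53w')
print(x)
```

yv<x>2wp<h>xy53w

This matches one or more of a character in [g-k] (lazy); then a non-digit (captured); then zero or more of a non-word character (captured as 'id'); then a literal 'g', then one or more of a character in [u-y] (lazy) (captured).
A non-greedy quantifier consumes as few characters as it can — just enough that the remainder of the pattern still matches from where it stops; whatever follows it matches normally.
Matches: at [2:10] → 'hx%;.:gx'; at [13:23] → 'hjh -@==gu'.
The replacement refers to a captured group, so each match is rewritten using its own captured text.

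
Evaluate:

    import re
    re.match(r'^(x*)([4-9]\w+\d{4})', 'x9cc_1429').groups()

('x', '9cc_1429')

This matches anchored at the start of the string; then zero or more of a literal 'x' (captured); then a character in [4-9], then one or more of a word character, then exactly 4 of a digit (captured).
`re.match` won't scan ahead — the pattern has to work from the very first character.
The match spans [0:9] → 'x9cc_1429'.
Captured: group 1 = 'x', group 2 = '9cc_1429'.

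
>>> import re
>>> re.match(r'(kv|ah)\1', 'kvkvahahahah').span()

(0, 4)

After group 1 captures some text, `\1` only succeeds where that same text appears again.
`re.match` only tries the pattern at the start of the string.
The match spans [0:4] → 'kvkv'.
Captured: group 1 = 'kv'.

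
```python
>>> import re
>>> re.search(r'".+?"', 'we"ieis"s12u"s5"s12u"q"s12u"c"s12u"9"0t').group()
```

A `+?`/`*?`/`{m,n}?` starts at its minimum and grows only as far as needed for what follows to match.
Unlike `match`, `search` isn't anchored — it looks for the pattern anywhere in the string.
The match spans [2:8] → '"ieis"'.

'"ieis"'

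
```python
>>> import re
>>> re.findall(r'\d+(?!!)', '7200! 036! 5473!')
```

['720', '03', '547']

The negative lookahead/lookbehind blocks any match where the forbidden context is present.
Scanning left to right: at [0:3] → '720'; at [6:8] → '03'; at [11:14] → '547'.
`findall` yields the raw match text (3 of them) because the pattern has no groups.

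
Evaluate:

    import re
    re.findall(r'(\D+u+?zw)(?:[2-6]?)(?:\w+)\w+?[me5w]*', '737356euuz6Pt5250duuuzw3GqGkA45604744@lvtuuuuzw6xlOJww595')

['duuuzw', '@lvtuuuuzw']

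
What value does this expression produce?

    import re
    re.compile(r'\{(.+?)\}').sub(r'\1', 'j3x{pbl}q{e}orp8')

Because the quantifier is non-greedy, it stops expanding at the earliest point where the rest of the pattern can succeed.
The replacement refers to a captured group, so each match is rewritten using its own captured text.

'j3xpblqeorp8'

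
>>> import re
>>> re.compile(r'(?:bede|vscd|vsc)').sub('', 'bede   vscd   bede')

Alternation isn't longest-match — the leftmost alternative that fits at this position is chosen.
Matches: at [0:4] → 'bede'; at [7:11] → 'vscd'; at [14:18] → 'bede'.
`sub` substitutes '' at each match site.

'      '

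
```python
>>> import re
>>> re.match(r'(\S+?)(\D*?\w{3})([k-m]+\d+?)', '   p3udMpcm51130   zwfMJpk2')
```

`re.match` won't scan ahead — the pattern has to work from the very first character.
Here the string doesn't start with a match, so the call returns None.

None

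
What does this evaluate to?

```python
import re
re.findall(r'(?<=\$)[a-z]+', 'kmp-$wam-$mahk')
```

['wam', 'mahk']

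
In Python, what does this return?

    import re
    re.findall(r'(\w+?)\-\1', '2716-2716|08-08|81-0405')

After group 1 captures some text, `\1` only succeeds where that same text appears again.
Walking the string: at [0:9] match '2716-2716', group 1 = '2716'; at [10:15] match '08-08', group 1 = '08'.
Because there's exactly one group, `findall` drops the full match and keeps group 1 from each hit.

['2716', '08']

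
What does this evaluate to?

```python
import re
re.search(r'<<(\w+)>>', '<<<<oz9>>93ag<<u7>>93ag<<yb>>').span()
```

The match spans [2:9] → '<<oz9>>'.

(2, 9)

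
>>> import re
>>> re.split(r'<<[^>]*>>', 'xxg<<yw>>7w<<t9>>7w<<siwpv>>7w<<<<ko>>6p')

['xxg', '7w', '7w', '7w', '6p']

Matches to split on: at [3:9] → '<<yw>>'; at [11:17] → '<<t9>>'; at [19:28] → '<<siwpv>>'; at [30:38] → '<<<<ko>>'.
The string is cut at each match, leaving 5 pieces.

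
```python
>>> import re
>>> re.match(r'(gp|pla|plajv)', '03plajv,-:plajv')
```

`match` is anchored at position 0; if the pattern doesn't fit there, it returns None.
Here the pattern fails at index 0, so the call returns None.

None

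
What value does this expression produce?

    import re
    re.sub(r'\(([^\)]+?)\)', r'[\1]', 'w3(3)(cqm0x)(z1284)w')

Matches: at [2:5] → '(3)'; at [5:12] → '(cqm0x)'; at [12:19] → '(z1284)'.
The replacement refers to a captured group, so each match is rewritten using its own captured text.

'w3[3][cqm0x][z1284]w'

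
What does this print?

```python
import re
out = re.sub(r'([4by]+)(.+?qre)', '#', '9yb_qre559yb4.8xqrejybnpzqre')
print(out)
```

9#559#j#

Because the quantifier is non-greedy, it stops expanding at the earliest point where the rest of the pattern can succeed.
Every occurrence is swapped for '#'.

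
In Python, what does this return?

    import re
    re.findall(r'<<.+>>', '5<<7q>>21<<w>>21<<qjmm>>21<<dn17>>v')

['<<7q>>21<<w>>21<<qjmm>>21<<dn17>>']

Since nothing is captured, `findall` lists the 1 matched substring directly.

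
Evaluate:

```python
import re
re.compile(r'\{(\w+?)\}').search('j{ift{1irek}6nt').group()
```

'{1irek}'

`search` walks the string left to right and returns the first match it finds.
The match spans [5:12] → '{1irek}'.
Captured: group 1 = '1irek'.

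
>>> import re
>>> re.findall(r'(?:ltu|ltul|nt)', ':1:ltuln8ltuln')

['ltu', 'ltu']

Alternation isn't longest-match — the leftmost alternative that fits at this position is chosen.
Matches: at [3:6] → 'ltu'; at [9:12] → 'ltu'.
No capturing groups, so `findall` returns the 2 full match strings.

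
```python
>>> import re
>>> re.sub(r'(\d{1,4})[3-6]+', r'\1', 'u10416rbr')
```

This matches 1 to 4 of a digit (captured); then one or more of a character in [3-6].
Matches: at [1:6] → '10416'.
Each match is replaced using the text its own group 1 captured.

'u1041rbr'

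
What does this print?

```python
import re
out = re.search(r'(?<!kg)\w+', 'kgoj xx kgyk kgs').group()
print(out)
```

kgoj

The negative lookaround is zero-width — it rules out positions where the adjacent text would match, without consuming anything.
The match spans [0:4] → 'kgoj'.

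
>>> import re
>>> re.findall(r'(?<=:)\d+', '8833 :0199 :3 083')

['0199', '3']

The `(?=…)`/`(?<=…)` assertion just peeks at neighbouring text; it doesn't advance the match position.
Since nothing is captured, `findall` lists the 2 matched substrings directly.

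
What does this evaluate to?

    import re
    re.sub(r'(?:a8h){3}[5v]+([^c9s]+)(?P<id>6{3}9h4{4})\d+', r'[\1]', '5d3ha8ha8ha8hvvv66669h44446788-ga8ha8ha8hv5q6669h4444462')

'5d3h[6]-g[q]'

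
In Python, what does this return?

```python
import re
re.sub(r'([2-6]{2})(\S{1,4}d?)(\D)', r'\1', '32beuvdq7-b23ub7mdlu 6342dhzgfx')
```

'327-b23u 63gfx'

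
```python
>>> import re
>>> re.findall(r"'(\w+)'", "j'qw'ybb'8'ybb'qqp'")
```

['qw', '8', 'qqp']

`findall` collects group 1 from each match (3 total).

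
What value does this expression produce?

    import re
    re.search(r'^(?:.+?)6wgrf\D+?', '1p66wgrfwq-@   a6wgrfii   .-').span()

(0, 9)

Because the quantifier is non-greedy, it stops expanding at the earliest point where the rest of the pattern can succeed.
The match spans [0:9] → '1p66wgrfw'.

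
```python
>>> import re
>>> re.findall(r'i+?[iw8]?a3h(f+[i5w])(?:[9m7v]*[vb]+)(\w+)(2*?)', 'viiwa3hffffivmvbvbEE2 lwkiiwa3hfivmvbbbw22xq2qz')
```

[('ffffi', 'EE2', ''), ('fi', 'w22xq2qz', '')]

Multiple groups make `findall` return tuples — one 3-tuple for each match.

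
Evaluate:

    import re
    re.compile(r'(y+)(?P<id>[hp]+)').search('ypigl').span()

The match spans [0:2] → 'yp'.

(0, 2)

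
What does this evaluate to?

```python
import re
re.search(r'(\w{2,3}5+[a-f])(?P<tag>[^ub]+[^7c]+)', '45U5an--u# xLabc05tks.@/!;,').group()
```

'45U5an--u# xLab'

The pattern matches 2 to 3 of a word character, then one or more of the literal '5', then a character in [a-f] (captured); then one or more of any character except [ub], then one or more of any character except [7c] (captured as 'tag').
`re.search` scans for the first position where the pattern succeeds.
The match spans [0:15] → '45U5an--u# xLab'.
Captured: group 1 = '45U5a', group 2 = 'n--u# xLab'.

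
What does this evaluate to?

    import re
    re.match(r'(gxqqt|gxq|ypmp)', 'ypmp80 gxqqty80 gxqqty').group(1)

`re.match` won't scan ahead — the pattern has to work from the very first character.
The match spans [0:4] → 'ypmp'.
Captured: group 1 = 'ypmp'.

'ypmp'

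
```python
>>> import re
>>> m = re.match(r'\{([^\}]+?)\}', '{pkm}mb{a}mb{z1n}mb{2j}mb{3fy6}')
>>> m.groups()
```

('pkm',)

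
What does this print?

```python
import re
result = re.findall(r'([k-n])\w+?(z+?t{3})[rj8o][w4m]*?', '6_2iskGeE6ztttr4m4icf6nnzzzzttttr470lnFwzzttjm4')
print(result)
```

This matches a character in [k-n] (captured); then one or more of a word character (lazy); then one or more of a literal 'z' (lazy), then exactly 3 of the literal 't' (captured); then one of [rj8o], then zero or more of one of [w4m] (lazy).
Walking the string: at [5:15] match 'kGeE6ztttr', groups = ('k', 'zttt').
With 2 capturing groups, `findall` returns a 2-tuple per match.

[('k', 'zttt')]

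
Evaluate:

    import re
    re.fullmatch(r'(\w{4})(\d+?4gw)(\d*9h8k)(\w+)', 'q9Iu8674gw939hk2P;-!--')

`fullmatch` succeeds only if the pattern covers the string from start to end.
Here the string isn't matched end-to-end, so the call returns None.

None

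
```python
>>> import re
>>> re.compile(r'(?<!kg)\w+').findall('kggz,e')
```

Because the assertion is negative and zero-width, positions next to the forbidden text are skipped.
Scanning left to right: at [0:4] → 'kggz'; at [5:6] → 'e'.
`findall` yields the raw match text (2 of them) because the pattern has no groups.

['kggz', 'e']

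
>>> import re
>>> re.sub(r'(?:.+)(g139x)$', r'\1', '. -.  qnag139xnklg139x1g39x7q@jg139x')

'g139x'

This matches one or more of any character (non-capturing group); then the literal 'g1', then the literal '39x' (captured); then anchored at the end.
The replacement refers to a captured group, so each match is rewritten using its own captured text.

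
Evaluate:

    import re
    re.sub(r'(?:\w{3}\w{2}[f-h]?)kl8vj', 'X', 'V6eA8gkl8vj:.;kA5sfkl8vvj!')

'X:.;kA5sfkl8vvj!'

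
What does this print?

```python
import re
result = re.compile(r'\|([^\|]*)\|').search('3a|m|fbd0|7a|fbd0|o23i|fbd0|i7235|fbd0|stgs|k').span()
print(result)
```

(2, 5)

The match spans [2:5] → '|m|'.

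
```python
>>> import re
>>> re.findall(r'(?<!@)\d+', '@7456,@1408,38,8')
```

The negative lookahead/lookbehind blocks any match where the forbidden context is present.
Matches: at [2:5] → '456'; at [8:11] → '408'; at [12:14] → '38'; at [15:16] → '8'.
Since nothing is captured, `findall` lists the 4 matched substrings directly.

['456', '408', '38', '8']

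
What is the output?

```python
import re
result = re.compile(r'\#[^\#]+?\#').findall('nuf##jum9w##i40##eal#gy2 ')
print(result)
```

Since nothing is captured, `findall` lists the 3 matched substrings directly.

['#jum9w#', '#i40#', '#eal#']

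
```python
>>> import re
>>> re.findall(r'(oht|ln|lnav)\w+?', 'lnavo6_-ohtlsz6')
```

`|` is ordered: at each position the engine commits to the first alternative that works.
Matches: at [0:3] match 'lna', group 1 = 'ln'; at [8:12] match 'ohtl', group 1 = 'oht'.
One capturing group, so `findall` returns just the captured substring from each match — 2 in all.

['ln', 'oht']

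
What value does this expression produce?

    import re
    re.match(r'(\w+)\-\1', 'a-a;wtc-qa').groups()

('a',)

The match spans [0:3] → 'a-a'.
Captured: group 1 = 'a'.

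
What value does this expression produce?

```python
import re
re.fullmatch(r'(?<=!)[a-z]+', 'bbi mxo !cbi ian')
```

Because the assertion is zero-width, the text it checks is not consumed and won't appear in the result.
For `fullmatch`, every character of the input must be accounted for by the pattern.
Here there's no way to consume every character, so the call returns None.

None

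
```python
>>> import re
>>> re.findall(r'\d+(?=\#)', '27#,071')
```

The positive lookaround only admits positions where the adjacent text matches; those characters stay outside the span.
`findall` yields the raw match text (1 of them) because the pattern has no groups.

['27']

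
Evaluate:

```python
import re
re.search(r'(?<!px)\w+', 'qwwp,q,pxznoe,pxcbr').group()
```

'qwwp'

A negative assertion filters positions out without eating any characters.
Unlike `match`, `search` isn't anchored — it looks for the pattern anywhere in the string.
The match spans [0:4] → 'qwwp'.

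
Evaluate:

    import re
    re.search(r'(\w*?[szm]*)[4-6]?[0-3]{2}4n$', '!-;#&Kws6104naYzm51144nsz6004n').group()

'Kws6104naYzm51144nsz6004n'

Pattern: zero or more of a word character (lazy), then zero or more of one of [szm] (captured); then optionally a character in [4-6]; then exactly 2 of a character in [0-3], then the literal '4n'; then anchored at the end.
The match spans [5:30] → 'Kws6104naYzm51144nsz6004n'.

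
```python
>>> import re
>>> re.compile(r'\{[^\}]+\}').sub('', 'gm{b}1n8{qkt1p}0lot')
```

Matches: at [2:5] → '{b}'; at [8:15] → '{qkt1p}'.
Each match is replaced by ''.

'gm1n80lot'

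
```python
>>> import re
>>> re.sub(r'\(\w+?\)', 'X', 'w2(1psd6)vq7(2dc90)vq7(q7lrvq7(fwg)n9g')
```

Matches: at [2:9] → '(1psd6)'; at [12:19] → '(2dc90)'; at [30:35] → '(fwg)'.
`sub` substitutes 'X' at each match site.

'w2Xvq7Xvq7(q7lrvq7Xn9g'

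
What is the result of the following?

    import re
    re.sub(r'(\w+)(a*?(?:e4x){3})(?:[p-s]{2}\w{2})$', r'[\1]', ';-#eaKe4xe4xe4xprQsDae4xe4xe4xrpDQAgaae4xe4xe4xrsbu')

';-#[eaKe4xe4xe4xprQsDae4xe4xe4xrpDQAgaa]'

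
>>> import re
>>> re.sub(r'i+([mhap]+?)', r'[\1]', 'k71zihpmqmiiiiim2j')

'k71z[h]pmqm[m]2j'

Pattern: one or more of a literal 'i'; then one or more of one of [mhap] (lazy) (captured).
A `+?`/`*?`/`{m,n}?` starts at its minimum and grows only as far as needed for what follows to match.
Matches: at [4:6] → 'ih'; at [10:16] → 'iiiiim'.
`\1` in the replacement pulls in group 1's text for each match.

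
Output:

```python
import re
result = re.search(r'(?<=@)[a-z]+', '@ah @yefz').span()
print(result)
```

Because the assertion is zero-width, the text it checks is not consumed and won't appear in the result.
The match spans [1:3] → 'ah'.

(1, 3)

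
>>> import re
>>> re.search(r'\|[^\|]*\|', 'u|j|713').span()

(1, 4)

`search` walks the string left to right and returns the first match it finds.
The match spans [1:4] → '|j|'.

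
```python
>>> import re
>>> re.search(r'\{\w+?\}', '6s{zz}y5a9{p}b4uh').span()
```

`re.search` tries every starting position until one works.
The match spans [2:6] → '{zz}'.

(2, 6)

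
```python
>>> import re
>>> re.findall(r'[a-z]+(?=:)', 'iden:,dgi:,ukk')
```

['iden', 'dgi']

Because the assertion is zero-width, the text it checks is not consumed and won't appear in the result.
Walking the string: at [0:4] → 'iden'; at [6:9] → 'dgi'.
No capturing groups, so `findall` returns the 2 full match strings.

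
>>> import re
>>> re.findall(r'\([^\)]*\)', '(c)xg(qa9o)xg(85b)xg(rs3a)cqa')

No capturing groups, so `findall` returns the 4 full match strings.

['(c)', '(qa9o)', '(85b)', '(rs3a)']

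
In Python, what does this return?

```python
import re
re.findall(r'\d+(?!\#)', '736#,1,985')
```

['73', '1', '985']

A negative assertion filters positions out without eating any characters.
Scanning left to right: at [0:2] → '73'; at [5:6] → '1'; at [7:10] → '985'.
With no groups in the pattern, `findall` gives back each whole match — 3 here.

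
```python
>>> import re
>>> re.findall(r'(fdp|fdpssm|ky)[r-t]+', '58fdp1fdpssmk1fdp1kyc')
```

Matches: at [6:11] match 'fdpss', group 1 = 'fdp'.
`findall` collects group 1 from the one match (1 total).

['fdp']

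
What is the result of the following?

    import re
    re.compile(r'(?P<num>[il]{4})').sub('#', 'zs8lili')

'zs8#'

Pattern: exactly 4 of one of [il] (captured as 'num').
Matches: at [3:7] → 'lili'.
Every occurrence is swapped for '#'.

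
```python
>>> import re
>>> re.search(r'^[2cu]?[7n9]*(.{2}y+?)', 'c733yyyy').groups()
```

('33y',)

The match spans [0:5] → 'c733y'.
Captured: group 1 = '33y'.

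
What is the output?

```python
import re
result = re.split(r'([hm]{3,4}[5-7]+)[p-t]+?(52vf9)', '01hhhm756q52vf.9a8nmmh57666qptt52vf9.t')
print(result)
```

['01hhhm756q52vf.9a8n', 'mmh57666', '52vf9', '.t']

`re.split` interleaves the captured-group text with the surrounding fragments.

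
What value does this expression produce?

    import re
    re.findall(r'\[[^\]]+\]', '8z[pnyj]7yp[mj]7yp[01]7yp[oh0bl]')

['[pnyj]', '[mj]', '[01]', '[oh0bl]']

`findall` yields the raw match text (4 of them) because the pattern has no groups.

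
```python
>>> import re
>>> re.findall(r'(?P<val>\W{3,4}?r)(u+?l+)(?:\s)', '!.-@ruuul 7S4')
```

Pattern: 3 to 4 of a non-word character (lazy), then a literal 'r' (captured as 'val'); then one or more of a literal 'u' (lazy), then one or more of the literal 'l' (captured); then whitespace (non-capturing group).
Multiple groups make `findall` return tuples — one 2-tuple for the one match.

[('!.-@r', 'uuul')]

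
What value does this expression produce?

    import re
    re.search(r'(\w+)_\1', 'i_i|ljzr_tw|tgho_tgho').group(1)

'i'

A backreference is literal: `\1` must see the identical characters the first group matched.
`search` walks the string left to right and returns the first match it finds.
The match spans [0:3] → 'i_i'.
Captured: group 1 = 'i'.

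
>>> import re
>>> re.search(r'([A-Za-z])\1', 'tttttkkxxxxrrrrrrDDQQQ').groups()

('t',)

The match spans [0:2] → 'tt'.
Captured: group 1 = 't'.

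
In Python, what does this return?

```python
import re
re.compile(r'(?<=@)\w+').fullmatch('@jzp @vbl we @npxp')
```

The `(?=…)`/`(?<=…)` assertion just peeks at neighbouring text; it doesn't advance the match position.
`re.fullmatch` is like wrapping the pattern in `^…$` (in single-line mode).
Here the string isn't matched end-to-end, so the call returns None.

None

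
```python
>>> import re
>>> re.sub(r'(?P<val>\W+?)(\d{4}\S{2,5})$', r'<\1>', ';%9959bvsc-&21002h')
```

`\1` in the replacement pulls in group 1's text for each match.

';%9959bvsc<-&>'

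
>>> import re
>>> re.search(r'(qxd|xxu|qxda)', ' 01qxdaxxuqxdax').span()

Alternation isn't longest-match — the leftmost alternative that fits at this position is chosen.
Unlike `match`, `search` isn't anchored — it looks for the pattern anywhere in the string.
The match spans [3:6] → 'qxd'.
Captured: group 1 = 'qxd'.

(3, 6)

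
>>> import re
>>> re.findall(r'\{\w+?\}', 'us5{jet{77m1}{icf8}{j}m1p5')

Walking the string: at [7:13] → '{77m1}'; at [13:19] → '{icf8}'; at [19:22] → '{j}'.
No capturing groups, so `findall` returns the 3 full match strings.

['{77m1}', '{icf8}', '{j}']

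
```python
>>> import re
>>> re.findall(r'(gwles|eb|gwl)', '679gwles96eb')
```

Alternation tries branches left to right and keeps the first one that lets the overall match succeed at that position.
One capturing group, so `findall` returns just the captured substring from each match — 2 in all.

['gwles', 'eb']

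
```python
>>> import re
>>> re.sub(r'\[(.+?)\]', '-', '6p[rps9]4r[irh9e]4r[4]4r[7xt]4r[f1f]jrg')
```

'6p-4r-4r-4r-4r-jrg'

`sub` substitutes '-' at each match site.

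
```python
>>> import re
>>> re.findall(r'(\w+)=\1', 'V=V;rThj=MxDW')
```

`\1` has to match the exact text group 1 already captured.
Walking the string: at [0:3] match 'V=V', group 1 = 'V'.
`findall` collects group 1 from the one match (1 total).

['V']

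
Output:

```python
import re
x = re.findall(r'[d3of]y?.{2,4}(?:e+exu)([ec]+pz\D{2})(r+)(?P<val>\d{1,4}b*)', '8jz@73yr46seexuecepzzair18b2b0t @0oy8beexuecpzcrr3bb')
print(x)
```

[('ecpzcr', 'r', '3bb')]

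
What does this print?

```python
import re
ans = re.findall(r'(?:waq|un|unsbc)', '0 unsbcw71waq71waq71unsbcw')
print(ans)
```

`|` is ordered: at each position the engine commits to the first alternative that works.
Since nothing is captured, `findall` lists the 4 matched substrings directly.

['un', 'waq', 'waq', 'un']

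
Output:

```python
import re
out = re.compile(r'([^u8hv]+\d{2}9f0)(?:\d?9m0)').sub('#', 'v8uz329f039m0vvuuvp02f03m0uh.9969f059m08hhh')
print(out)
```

v8u#vvuuvp02f03m0uh#8hhh

Pattern: one or more of any character except [u8hv], then exactly 2 of a digit, then the literal '9f0' (captured); then optionally a digit, then the literal '9m0' (non-capturing group).
Matches: at [3:13] → 'z329f039m0'; at [28:39] → '.9969f059m0'.
Every occurrence is swapped for '#'.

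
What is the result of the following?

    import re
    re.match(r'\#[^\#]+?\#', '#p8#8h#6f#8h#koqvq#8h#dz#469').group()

`re.match` won't scan ahead — the pattern has to work from the very first character.
The match spans [0:4] → '#p8#'.

'#p8#'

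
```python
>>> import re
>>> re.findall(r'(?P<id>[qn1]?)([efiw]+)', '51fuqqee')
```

[('1', 'f'), ('q', 'ee')]

Pattern: optionally one of [qn1] (captured as 'id'); then one or more of one of [efiw] (captured).
Walking the string: at [1:3] match '1f', groups = ('1', 'f'); at [5:8] match 'qee', groups = ('q', 'ee').
With 2 capturing groups, `findall` returns a 2-tuple per match.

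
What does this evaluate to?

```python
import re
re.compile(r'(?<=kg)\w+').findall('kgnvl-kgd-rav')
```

['nvl', 'd']

Lookahead/lookbehind check context without consuming it, so the matched span excludes the asserted characters.
Since nothing is captured, `findall` lists the 2 matched substrings directly.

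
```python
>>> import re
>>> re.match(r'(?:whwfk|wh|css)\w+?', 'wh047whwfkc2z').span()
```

(0, 3)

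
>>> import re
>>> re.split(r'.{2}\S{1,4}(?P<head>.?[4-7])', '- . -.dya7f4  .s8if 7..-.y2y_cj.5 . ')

['- ', 'a7', 'f4 ', ' 7', '..-.', '.5', ' . ']

The pattern matches exactly 2 of any character, then 1 to 4 of a non-whitespace character; then optionally any character, then a character in [4-7] (captured as 'head').
Matches to split on: at [2:10] → '. -.dya7'; at [13:21] → ' .s8if 7'; at [25:33] → 'y2y_cj.5'.
The group in the pattern means `split` returns the separators' captures alongside the pieces.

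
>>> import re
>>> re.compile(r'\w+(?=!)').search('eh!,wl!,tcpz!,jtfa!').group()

'eh'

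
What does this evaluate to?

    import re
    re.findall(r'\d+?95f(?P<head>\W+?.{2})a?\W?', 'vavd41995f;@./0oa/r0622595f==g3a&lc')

The pattern matches one or more of a digit (lazy), then the literal '95f'; then one or more of a non-word character (lazy), then exactly 2 of any character (captured as 'head'); then optionally the literal 'a', then optionally a non-word character.
Because the quantifier is non-greedy, it stops expanding at the earliest point where the rest of the pattern can succeed.
Walking the string: at [4:14] match '41995f;@./', group 1 = ';@.'; at [19:30] match '0622595f==g', group 1 = '==g'.
One capturing group, so `findall` returns just the captured substring from each match — 2 in all.

[';@.', '==g']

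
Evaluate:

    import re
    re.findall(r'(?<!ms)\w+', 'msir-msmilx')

['msir', 'msmilx']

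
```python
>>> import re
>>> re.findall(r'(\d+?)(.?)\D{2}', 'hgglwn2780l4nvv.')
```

[('4', 'n')]

The pattern matches one or more of a digit (lazy) (captured); then optionally any character (captured); then exactly 2 of a non-digit.
With 2 capturing groups, `findall` returns a 2-tuple per match.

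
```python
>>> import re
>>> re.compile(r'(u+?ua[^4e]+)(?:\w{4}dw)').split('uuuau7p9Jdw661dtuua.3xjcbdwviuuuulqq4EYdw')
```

['', 'uuuau7p9Jdw661dtuua.3xjcbdwviuuuulq', '']

With a capturing group present, the delimiter's captured portion is kept in the result list.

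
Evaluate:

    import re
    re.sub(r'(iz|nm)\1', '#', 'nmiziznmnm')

`\1` has to match the exact text group 1 already captured.
Matches: at [2:6] → 'iziz'; at [6:10] → 'nmnm'.
Every occurrence is swapped for '#'.

'nm##'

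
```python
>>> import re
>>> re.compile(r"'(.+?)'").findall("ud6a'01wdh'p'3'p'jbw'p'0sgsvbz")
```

['01wdh', '3', 'jbw']

The `?` after the quantifier makes it lazy — it takes as little as possible before letting the rest of the pattern try.
`findall` collects group 1 from each match (3 total).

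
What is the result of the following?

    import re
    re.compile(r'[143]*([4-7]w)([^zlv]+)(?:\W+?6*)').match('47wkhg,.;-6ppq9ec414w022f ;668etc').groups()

('7w', 'khg,.;-6ppq9ec414w022f ')

The match spans [0:29] → '47wkhg,.;-6ppq9ec414w022f ;66'.
Captured: group 1 = '7w', group 2 = 'khg,.;-6ppq9ec414w022f '.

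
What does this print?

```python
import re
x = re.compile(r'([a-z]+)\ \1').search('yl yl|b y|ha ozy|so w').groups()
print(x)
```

The match spans [0:5] → 'yl yl'.
Captured: group 1 = 'yl'.

('yl',)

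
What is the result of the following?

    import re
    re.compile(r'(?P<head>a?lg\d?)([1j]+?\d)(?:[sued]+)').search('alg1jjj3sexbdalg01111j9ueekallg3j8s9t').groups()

The match spans [0:10] → 'alg1jjj3se'.
Captured: group 1 = 'alg1', group 2 = 'jjj3'.

('alg1', 'jjj3')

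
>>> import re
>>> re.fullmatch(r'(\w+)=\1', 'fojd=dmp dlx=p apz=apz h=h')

None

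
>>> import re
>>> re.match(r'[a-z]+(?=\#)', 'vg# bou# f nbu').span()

The positive lookaround only admits positions where the adjacent text matches; those characters stay outside the span.
`re.match` only tries the pattern at the start of the string.
The match spans [0:2] → 'vg'.

(0, 2)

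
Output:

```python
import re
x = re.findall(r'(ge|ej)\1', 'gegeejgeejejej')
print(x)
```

['ge', 'ej']

A backreference is literal: `\1` must see the identical characters the first group matched.
Because there's exactly one group, `findall` drops the full match and keeps group 1 from each hit.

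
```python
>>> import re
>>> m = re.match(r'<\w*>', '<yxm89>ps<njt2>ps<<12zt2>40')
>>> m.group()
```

`match` is anchored at position 0; if the pattern doesn't fit there, it returns None.
The match spans [0:7] → '<yxm89>'.

'<yxm89>'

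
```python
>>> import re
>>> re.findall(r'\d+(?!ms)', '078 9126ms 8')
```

['078', '912', '8']

`(?!…)`/`(?<!…)` only lets a position through if the neighbouring text does NOT match; no characters are consumed.
Scanning left to right: at [0:3] → '078'; at [4:7] → '912'; at [11:12] → '8'.
Since nothing is captured, `findall` lists the 3 matched substrings directly.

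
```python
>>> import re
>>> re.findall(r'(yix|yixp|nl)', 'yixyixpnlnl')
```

Branches in `(...|...)` are attempted left-to-right; the first branch that allows the whole pattern to succeed is taken.
One capturing group, so `findall` returns just the captured substring from each match — 4 in all.

['yix', 'yix', 'nl', 'nl']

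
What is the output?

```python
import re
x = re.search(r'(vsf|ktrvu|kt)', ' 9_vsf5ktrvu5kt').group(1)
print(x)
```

vsf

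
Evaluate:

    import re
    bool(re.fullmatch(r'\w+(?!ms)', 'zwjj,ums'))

`fullmatch` succeeds only if the pattern covers the string from start to end.
Here there's no way to consume every character, so the call returns None, and `bool(None)` is False.

False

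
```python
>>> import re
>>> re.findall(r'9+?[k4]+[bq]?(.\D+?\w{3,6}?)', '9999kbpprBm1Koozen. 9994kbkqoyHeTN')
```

['pprBm', 'kqoyH']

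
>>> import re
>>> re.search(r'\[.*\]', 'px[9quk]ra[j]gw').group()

'[9quk]ra[j]'

The match spans [2:13] → '[9quk]ra[j]'.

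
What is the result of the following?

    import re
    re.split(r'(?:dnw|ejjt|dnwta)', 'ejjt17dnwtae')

['', '17', 'tae']

Branches in `(...|...)` are attempted left-to-right; the first branch that allows the whole pattern to succeed is taken.
Matches to split on: at [0:4] → 'ejjt'; at [6:9] → 'dnw'.
Each match becomes a cut point; 3 segments remain.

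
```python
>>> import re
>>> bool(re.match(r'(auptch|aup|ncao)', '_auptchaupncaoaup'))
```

`re.match` only tries the pattern at the start of the string.
Here the string doesn't start with a match, so the call returns None, and `bool(None)` is False.

False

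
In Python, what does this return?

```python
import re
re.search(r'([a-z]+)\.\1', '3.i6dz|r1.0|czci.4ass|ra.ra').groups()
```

A backreference is literal: `\1` must see the identical characters the first group matched.
`search` walks the string left to right and returns the first match it finds.
The match spans [22:27] → 'ra.ra'.
Captured: group 1 = 'ra'.

('ra',)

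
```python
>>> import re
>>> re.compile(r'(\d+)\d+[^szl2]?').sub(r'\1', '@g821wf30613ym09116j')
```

The pattern matches one or more of a digit (captured); then one or more of a digit, then optionally any character except [szl2].
Matches: at [2:6] → '821w'; at [7:13] → '30613y'; at [14:20] → '09116j'.
`\1` in the replacement pulls in group 1's text for each match.

'@g82f3061m0911'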